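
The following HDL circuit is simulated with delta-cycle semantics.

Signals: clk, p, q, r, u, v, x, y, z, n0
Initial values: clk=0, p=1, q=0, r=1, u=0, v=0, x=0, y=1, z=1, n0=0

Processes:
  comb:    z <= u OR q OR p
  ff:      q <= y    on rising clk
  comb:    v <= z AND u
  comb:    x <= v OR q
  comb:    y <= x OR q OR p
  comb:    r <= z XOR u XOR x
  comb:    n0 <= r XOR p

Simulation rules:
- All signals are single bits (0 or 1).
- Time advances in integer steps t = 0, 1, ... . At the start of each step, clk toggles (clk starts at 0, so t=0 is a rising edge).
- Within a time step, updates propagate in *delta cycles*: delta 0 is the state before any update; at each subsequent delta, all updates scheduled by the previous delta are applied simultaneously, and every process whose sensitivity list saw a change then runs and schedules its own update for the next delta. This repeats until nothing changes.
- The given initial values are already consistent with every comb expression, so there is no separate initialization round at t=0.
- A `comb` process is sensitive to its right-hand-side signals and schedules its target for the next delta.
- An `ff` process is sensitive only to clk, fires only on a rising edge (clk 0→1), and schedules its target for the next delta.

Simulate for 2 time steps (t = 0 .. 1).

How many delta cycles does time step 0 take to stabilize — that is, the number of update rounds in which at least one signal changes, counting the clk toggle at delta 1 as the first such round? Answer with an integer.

5

[bits: v,r,q,u,z,y,clk,x,p,n0]
t=0: Δ0=0100110010 Δ1=0100111010 Δ2=0110111010 Δ3=0110111110 Δ4=0010111110 Δ5=0010111111 | 5Δ
t=1: Δ0=0010111111 Δ1=0010110111 | 1Δ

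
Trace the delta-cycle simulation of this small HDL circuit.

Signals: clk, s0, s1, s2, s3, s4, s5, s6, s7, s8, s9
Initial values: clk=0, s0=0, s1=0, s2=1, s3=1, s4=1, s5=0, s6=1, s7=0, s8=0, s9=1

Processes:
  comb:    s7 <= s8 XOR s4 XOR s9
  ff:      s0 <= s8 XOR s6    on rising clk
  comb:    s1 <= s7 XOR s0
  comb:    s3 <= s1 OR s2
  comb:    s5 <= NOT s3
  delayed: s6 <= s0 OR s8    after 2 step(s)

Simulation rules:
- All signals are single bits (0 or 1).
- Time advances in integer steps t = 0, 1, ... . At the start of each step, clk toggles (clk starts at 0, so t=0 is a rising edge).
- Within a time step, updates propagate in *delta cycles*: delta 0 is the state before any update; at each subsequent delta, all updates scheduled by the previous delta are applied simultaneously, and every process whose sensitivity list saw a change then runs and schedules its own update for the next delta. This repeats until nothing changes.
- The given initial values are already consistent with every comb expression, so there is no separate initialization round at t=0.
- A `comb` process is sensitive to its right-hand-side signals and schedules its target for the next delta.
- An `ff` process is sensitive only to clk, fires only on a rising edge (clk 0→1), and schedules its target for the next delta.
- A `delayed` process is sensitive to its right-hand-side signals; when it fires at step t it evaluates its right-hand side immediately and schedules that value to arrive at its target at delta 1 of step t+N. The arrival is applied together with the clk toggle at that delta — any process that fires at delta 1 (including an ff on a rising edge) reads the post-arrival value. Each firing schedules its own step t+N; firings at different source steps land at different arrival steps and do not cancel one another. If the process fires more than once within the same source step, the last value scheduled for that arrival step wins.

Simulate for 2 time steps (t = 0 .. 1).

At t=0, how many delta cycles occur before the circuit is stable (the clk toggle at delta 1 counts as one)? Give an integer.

3

t0.Δ0 s6=1 s2=1 s8=0 s4=1 s5=0 clk=0 s3=1 s0=0 s9=1 s7=0 s1=0
t0.Δ1 s6=1 s2=1 s8=0 s4=1 s5=0 clk=1 s3=1 s0=0 s9=1 s7=0 s1=0
t0.Δ2 s6=1 s2=1 s8=0 s4=1 s5=0 clk=1 s3=1 s0=1 s9=1 s7=0 s1=0
t0.Δ3 s6=1 s2=1 s8=0 s4=1 s5=0 clk=1 s3=1 s0=1 s9=1 s7=0 s1=1
t1.Δ0 s6=1 s2=1 s8=0 s4=1 s5=0 clk=1 s3=1 s0=1 s9=1 s7=0 s1=1
t1.Δ1 s6=1 s2=1 s8=0 s4=1 s5=0 clk=0 s3=1 s0=1 s9=1 s7=0 s1=1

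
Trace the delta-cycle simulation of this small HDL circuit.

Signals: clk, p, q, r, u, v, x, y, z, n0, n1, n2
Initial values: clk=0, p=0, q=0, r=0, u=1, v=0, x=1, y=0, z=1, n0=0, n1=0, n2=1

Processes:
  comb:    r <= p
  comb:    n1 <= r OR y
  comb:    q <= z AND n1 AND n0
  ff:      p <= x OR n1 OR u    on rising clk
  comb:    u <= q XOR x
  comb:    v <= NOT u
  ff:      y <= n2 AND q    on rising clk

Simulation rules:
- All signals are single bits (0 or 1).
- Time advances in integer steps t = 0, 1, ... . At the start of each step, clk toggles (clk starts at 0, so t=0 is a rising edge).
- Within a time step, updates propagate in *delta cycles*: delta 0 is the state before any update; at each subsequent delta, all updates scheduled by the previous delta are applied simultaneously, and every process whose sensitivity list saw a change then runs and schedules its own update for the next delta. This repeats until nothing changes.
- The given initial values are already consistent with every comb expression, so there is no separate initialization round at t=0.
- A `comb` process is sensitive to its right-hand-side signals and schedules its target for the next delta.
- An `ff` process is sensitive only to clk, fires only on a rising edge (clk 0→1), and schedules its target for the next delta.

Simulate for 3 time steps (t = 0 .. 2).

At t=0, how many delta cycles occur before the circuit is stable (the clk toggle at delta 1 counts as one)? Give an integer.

4

t=0 Δ0: n2=1 q=0 n1=0 clk=0 v=0 n0=0 u=1 p=0 x=1 y=0 r=0 z=1
  Δ1: clk:0→1
  Δ2: p:0→1
  Δ3: r:0→1
  Δ4: n1:0→1
  (4Δ to stable)
t=1 Δ0: n2=1 q=0 n1=1 clk=1 v=0 n0=0 u=1 p=1 x=1 y=0 r=1 z=1
  Δ1: clk:1→0
  (1Δ to stable)
t=2 Δ0: n2=1 q=0 n1=1 clk=0 v=0 n0=0 u=1 p=1 x=1 y=0 r=1 z=1
  Δ1: clk:0→1
  (1Δ to stable)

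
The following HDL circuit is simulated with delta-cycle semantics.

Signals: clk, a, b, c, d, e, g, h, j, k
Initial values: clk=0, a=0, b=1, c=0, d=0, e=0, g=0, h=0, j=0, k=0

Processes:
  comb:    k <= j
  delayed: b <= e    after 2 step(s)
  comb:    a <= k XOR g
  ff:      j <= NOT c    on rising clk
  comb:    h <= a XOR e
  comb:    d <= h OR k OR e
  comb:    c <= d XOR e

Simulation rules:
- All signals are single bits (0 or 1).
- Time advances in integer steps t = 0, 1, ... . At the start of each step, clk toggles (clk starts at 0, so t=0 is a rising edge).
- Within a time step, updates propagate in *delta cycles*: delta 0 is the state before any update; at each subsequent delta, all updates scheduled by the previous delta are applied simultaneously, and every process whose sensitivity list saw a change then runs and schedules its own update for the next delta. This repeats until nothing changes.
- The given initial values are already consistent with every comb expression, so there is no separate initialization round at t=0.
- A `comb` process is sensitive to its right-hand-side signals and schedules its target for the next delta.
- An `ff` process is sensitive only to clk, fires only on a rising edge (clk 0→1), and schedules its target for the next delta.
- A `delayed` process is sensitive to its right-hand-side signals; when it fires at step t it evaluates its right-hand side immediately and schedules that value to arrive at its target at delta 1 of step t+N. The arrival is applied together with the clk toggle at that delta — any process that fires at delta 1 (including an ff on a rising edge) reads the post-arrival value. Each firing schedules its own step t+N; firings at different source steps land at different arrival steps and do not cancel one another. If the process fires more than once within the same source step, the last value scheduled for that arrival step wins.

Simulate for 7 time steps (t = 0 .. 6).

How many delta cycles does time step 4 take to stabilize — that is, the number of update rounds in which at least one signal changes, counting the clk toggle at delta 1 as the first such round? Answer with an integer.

5

t0.Δ0 a=0 g=0 d=0 h=0 b=1 e=0 c=0 clk=0 k=0 j=0
t0.Δ1 a=0 g=0 d=0 h=0 b=1 e=0 c=0 clk=1 k=0 j=0
t0.Δ2 a=0 g=0 d=0 h=0 b=1 e=0 c=0 clk=1 k=0 j=1
t0.Δ3 a=0 g=0 d=0 h=0 b=1 e=0 c=0 clk=1 k=1 j=1
t0.Δ4 a=1 g=0 d=1 h=0 b=1 e=0 c=0 clk=1 k=1 j=1
t0.Δ5 a=1 g=0 d=1 h=1 b=1 e=0 c=1 clk=1 k=1 j=1
t1.Δ0 a=1 g=0 d=1 h=1 b=1 e=0 c=1 clk=1 k=1 j=1
t1.Δ1 a=1 g=0 d=1 h=1 b=1 e=0 c=1 clk=0 k=1 j=1
t2.Δ0 a=1 g=0 d=1 h=1 b=1 e=0 c=1 clk=0 k=1 j=1
t2.Δ1 a=1 g=0 d=1 h=1 b=1 e=0 c=1 clk=1 k=1 j=1
t2.Δ2 a=1 g=0 d=1 h=1 b=1 e=0 c=1 clk=1 k=1 j=0
t2.Δ3 a=1 g=0 d=1 h=1 b=1 e=0 c=1 clk=1 k=0 j=0
t2.Δ4 a=0 g=0 d=1 h=1 b=1 e=0 c=1 clk=1 k=0 j=0
t2.Δ5 a=0 g=0 d=1 h=0 b=1 e=0 c=1 clk=1 k=0 j=0
t2.Δ6 a=0 g=0 d=0 h=0 b=1 e=0 c=1 clk=1 k=0 j=0
t2.Δ7 a=0 g=0 d=0 h=0 b=1 e=0 c=0 clk=1 k=0 j=0
t3.Δ0 a=0 g=0 d=0 h=0 b=1 e=0 c=0 clk=1 k=0 j=0
t3.Δ1 a=0 g=0 d=0 h=0 b=1 e=0 c=0 clk=0 k=0 j=0
t4.Δ0 a=0 g=0 d=0 h=0 b=1 e=0 c=0 clk=0 k=0 j=0
t4.Δ1 a=0 g=0 d=0 h=0 b=1 e=0 c=0 clk=1 k=0 j=0
t4.Δ2 a=0 g=0 d=0 h=0 b=1 e=0 c=0 clk=1 k=0 j=1
t4.Δ3 a=0 g=0 d=0 h=0 b=1 e=0 c=0 clk=1 k=1 j=1
t4.Δ4 a=1 g=0 d=1 h=0 b=1 e=0 c=0 clk=1 k=1 j=1
t4.Δ5 a=1 g=0 d=1 h=1 b=1 e=0 c=1 clk=1 k=1 j=1
t5.Δ0 a=1 g=0 d=1 h=1 b=1 e=0 c=1 clk=1 k=1 j=1
t5.Δ1 a=1 g=0 d=1 h=1 b=1 e=0 c=1 clk=0 k=1 j=1
t6.Δ0 a=1 g=0 d=1 h=1 b=1 e=0 c=1 clk=0 k=1 j=1
t6.Δ1 a=1 g=0 d=1 h=1 b=1 e=0 c=1 clk=1 k=1 j=1
t6.Δ2 a=1 g=0 d=1 h=1 b=1 e=0 c=1 clk=1 k=1 j=0
t6.Δ3 a=1 g=0 d=1 h=1 b=1 e=0 c=1 clk=1 k=0 j=0
t6.Δ4 a=0 g=0 d=1 h=1 b=1 e=0 c=1 clk=1 k=0 j=0
t6.Δ5 a=0 g=0 d=1 h=0 b=1 e=0 c=1 clk=1 k=0 j=0
t6.Δ6 a=0 g=0 d=0 h=0 b=1 e=0 c=1 clk=1 k=0 j=0
t6.Δ7 a=0 g=0 d=0 h=0 b=1 e=0 c=0 clk=1 k=0 j=0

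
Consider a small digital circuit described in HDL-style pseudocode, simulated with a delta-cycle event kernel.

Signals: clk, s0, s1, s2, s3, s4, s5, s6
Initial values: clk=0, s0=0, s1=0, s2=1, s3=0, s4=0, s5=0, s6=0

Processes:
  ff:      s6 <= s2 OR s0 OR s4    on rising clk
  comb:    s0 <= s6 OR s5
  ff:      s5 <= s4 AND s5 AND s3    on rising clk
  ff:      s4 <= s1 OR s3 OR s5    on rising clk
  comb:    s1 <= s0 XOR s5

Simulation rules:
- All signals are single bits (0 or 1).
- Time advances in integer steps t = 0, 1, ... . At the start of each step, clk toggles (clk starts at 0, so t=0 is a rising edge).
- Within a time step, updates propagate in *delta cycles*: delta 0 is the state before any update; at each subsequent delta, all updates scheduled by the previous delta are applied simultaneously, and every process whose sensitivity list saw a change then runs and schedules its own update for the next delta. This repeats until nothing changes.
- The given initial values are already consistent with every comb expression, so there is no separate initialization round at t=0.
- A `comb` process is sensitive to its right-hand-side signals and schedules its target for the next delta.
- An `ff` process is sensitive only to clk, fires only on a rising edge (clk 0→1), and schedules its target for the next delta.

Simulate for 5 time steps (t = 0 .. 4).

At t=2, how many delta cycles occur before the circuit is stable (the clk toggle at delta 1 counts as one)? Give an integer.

[bits: s5,s1,clk,s0,s4,s3,s2,s6]
t=0: Δ0=00000010 Δ1=00100010 Δ2=00100011 Δ3=00110011 Δ4=01110011 | 4Δ
t=1: Δ0=01110011 Δ1=01010011 | 1Δ
t=2: Δ0=01010011 Δ1=01110011 Δ2=01111011 | 2Δ
t=3: Δ0=01111011 Δ1=01011011 | 1Δ
t=4: Δ0=01011011 Δ1=01111011 | 1Δ

2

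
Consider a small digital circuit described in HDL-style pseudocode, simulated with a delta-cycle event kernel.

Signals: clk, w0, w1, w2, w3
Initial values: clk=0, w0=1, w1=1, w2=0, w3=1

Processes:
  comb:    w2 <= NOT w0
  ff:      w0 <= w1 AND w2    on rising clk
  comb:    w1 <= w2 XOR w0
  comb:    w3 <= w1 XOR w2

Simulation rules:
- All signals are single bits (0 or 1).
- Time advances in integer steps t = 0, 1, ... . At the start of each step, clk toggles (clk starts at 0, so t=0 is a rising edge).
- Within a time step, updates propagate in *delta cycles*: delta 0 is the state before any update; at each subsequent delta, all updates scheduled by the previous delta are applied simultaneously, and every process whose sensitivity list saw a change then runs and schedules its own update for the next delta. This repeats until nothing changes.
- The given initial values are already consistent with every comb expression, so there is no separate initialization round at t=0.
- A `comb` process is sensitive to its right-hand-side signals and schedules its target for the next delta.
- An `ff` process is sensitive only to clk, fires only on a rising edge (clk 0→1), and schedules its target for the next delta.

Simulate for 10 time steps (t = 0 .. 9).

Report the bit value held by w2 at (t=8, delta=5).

t=0 Δ0: clk=0 w1=1 w0=1 w2=0 w3=1
  Δ1: clk:0→1
  Δ2: w0:1→0
  Δ3: w1:1→0, w2:0→1
  Δ4: w1:0→1
  Δ5: w3:1→0
  (5Δ to stable)
t=1 Δ0: clk=1 w1=1 w0=0 w2=1 w3=0
  Δ1: clk:1→0
  (1Δ to stable)
t=2 Δ0: clk=0 w1=1 w0=0 w2=1 w3=0
  Δ1: clk:0→1
  Δ2: w0:0→1
  Δ3: w1:1→0, w2:1→0
  Δ4: w1:0→1
  Δ5: w3:0→1
  (5Δ to stable)
t=3 Δ0: clk=1 w1=1 w0=1 w2=0 w3=1
  Δ1: clk:1→0
  (1Δ to stable)
t=4 Δ0: clk=0 w1=1 w0=1 w2=0 w3=1
  Δ1: clk:0→1
  Δ2: w0:1→0
  Δ3: w1:1→0, w2:0→1
  Δ4: w1:0→1
  Δ5: w3:1→0
  (5Δ to stable)
t=5 Δ0: clk=1 w1=1 w0=0 w2=1 w3=0
  Δ1: clk:1→0
  (1Δ to stable)
t=6 Δ0: clk=0 w1=1 w0=0 w2=1 w3=0
  Δ1: clk:0→1
  Δ2: w0:0→1
  Δ3: w1:1→0, w2:1→0
  Δ4: w1:0→1
  Δ5: w3:0→1
  (5Δ to stable)
t=7 Δ0: clk=1 w1=1 w0=1 w2=0 w3=1
  Δ1: clk:1→0
  (1Δ to stable)
t=8 Δ0: clk=0 w1=1 w0=1 w2=0 w3=1
  Δ1: clk:0→1
  Δ2: w0:1→0
  Δ3: w1:1→0, w2:0→1
  Δ4: w1:0→1
  Δ5: w3:1→0
  (5Δ to stable)
t=9 Δ0: clk=1 w1=1 w0=0 w2=1 w3=0
  Δ1: clk:1→0
  (1Δ to stable)

1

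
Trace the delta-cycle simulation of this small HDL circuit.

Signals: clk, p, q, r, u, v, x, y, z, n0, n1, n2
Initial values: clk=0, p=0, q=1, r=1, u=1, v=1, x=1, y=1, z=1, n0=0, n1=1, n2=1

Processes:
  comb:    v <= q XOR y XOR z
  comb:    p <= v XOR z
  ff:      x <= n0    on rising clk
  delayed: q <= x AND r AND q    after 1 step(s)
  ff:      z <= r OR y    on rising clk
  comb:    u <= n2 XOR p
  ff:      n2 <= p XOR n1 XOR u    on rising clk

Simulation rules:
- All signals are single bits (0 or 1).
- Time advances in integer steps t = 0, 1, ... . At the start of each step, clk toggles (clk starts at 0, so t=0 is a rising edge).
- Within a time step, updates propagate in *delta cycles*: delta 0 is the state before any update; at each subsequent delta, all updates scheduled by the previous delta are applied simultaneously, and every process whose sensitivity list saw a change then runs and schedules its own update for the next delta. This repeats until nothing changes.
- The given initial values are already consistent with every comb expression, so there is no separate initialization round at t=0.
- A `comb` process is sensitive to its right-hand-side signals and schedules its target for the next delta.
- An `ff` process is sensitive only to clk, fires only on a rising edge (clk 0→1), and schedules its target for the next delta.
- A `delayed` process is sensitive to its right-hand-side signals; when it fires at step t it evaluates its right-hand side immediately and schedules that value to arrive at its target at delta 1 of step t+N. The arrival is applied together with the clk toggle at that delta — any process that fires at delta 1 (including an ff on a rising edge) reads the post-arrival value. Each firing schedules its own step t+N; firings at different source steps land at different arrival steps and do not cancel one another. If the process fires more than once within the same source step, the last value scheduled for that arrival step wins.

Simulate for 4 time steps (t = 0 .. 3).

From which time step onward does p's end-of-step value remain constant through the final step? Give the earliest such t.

t0.Δ0 q=1 v=1 p=0 r=1 n2=1 y=1 clk=0 n0=0 n1=1 u=1 x=1 z=1
t0.Δ1 q=1 v=1 p=0 r=1 n2=1 y=1 clk=1 n0=0 n1=1 u=1 x=1 z=1
t0.Δ2 q=1 v=1 p=0 r=1 n2=0 y=1 clk=1 n0=0 n1=1 u=1 x=0 z=1
t0.Δ3 q=1 v=1 p=0 r=1 n2=0 y=1 clk=1 n0=0 n1=1 u=0 x=0 z=1
t1.Δ0 q=1 v=1 p=0 r=1 n2=0 y=1 clk=1 n0=0 n1=1 u=0 x=0 z=1
t1.Δ1 q=0 v=1 p=0 r=1 n2=0 y=1 clk=0 n0=0 n1=1 u=0 x=0 z=1
t1.Δ2 q=0 v=0 p=0 r=1 n2=0 y=1 clk=0 n0=0 n1=1 u=0 x=0 z=1
t1.Δ3 q=0 v=0 p=1 r=1 n2=0 y=1 clk=0 n0=0 n1=1 u=0 x=0 z=1
t1.Δ4 q=0 v=0 p=1 r=1 n2=0 y=1 clk=0 n0=0 n1=1 u=1 x=0 z=1
t2.Δ0 q=0 v=0 p=1 r=1 n2=0 y=1 clk=0 n0=0 n1=1 u=1 x=0 z=1
t2.Δ1 q=0 v=0 p=1 r=1 n2=0 y=1 clk=1 n0=0 n1=1 u=1 x=0 z=1
t2.Δ2 q=0 v=0 p=1 r=1 n2=1 y=1 clk=1 n0=0 n1=1 u=1 x=0 z=1
t2.Δ3 q=0 v=0 p=1 r=1 n2=1 y=1 clk=1 n0=0 n1=1 u=0 x=0 z=1
t3.Δ0 q=0 v=0 p=1 r=1 n2=1 y=1 clk=1 n0=0 n1=1 u=0 x=0 z=1
t3.Δ1 q=0 v=0 p=1 r=1 n2=1 y=1 clk=0 n0=0 n1=1 u=0 x=0 z=1

1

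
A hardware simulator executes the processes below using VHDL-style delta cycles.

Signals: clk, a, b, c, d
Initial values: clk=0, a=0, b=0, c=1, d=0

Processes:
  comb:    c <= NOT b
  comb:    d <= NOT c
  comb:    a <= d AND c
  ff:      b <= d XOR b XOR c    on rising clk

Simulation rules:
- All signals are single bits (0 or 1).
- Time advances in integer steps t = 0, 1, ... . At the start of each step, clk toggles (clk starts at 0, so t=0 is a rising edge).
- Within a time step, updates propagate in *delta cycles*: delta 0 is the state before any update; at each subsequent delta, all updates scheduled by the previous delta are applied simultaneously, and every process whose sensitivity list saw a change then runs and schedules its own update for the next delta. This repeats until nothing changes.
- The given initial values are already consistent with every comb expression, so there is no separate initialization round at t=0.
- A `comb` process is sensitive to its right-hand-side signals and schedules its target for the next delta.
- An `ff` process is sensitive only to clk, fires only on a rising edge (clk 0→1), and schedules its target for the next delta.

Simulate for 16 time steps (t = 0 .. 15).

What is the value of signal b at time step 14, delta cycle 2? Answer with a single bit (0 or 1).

t=0 Δ0: a=0 c=1 clk=0 b=0 d=0
  Δ1: clk:0→1
  Δ2: b:0→1
  Δ3: c:1→0
  Δ4: d:0→1
  (4Δ to stable)
t=1 Δ0: a=0 c=0 clk=1 b=1 d=1
  Δ1: clk:1→0
  (1Δ to stable)
t=2 Δ0: a=0 c=0 clk=0 b=1 d=1
  Δ1: clk:0→1
  Δ2: b:1→0
  Δ3: c:0→1
  Δ4: a:0→1, d:1→0
  Δ5: a:1→0
  (5Δ to stable)
t=3 Δ0: a=0 c=1 clk=1 b=0 d=0
  Δ1: clk:1→0
  (1Δ to stable)
t=4 Δ0: a=0 c=1 clk=0 b=0 d=0
  Δ1: clk:0→1
  Δ2: b:0→1
  Δ3: c:1→0
  Δ4: d:0→1
  (4Δ to stable)
t=5 Δ0: a=0 c=0 clk=1 b=1 d=1
  Δ1: clk:1→0
  (1Δ to stable)
t=6 Δ0: a=0 c=0 clk=0 b=1 d=1
  Δ1: clk:0→1
  Δ2: b:1→0
  Δ3: c:0→1
  Δ4: a:0→1, d:1→0
  Δ5: a:1→0
  (5Δ to stable)
t=7 Δ0: a=0 c=1 clk=1 b=0 d=0
  Δ1: clk:1→0
  (1Δ to stable)
t=8 Δ0: a=0 c=1 clk=0 b=0 d=0
  Δ1: clk:0→1
  Δ2: b:0→1
  Δ3: c:1→0
  Δ4: d:0→1
  (4Δ to stable)
t=9 Δ0: a=0 c=0 clk=1 b=1 d=1
  Δ1: clk:1→0
  (1Δ to stable)
t=10 Δ0: a=0 c=0 clk=0 b=1 d=1
  Δ1: clk:0→1
  Δ2: b:1→0
  Δ3: c:0→1
  Δ4: a:0→1, d:1→0
  Δ5: a:1→0
  (5Δ to stable)
t=11 Δ0: a=0 c=1 clk=1 b=0 d=0
  Δ1: clk:1→0
  (1Δ to stable)
t=12 Δ0: a=0 c=1 clk=0 b=0 d=0
  Δ1: clk:0→1
  Δ2: b:0→1
  Δ3: c:1→0
  Δ4: d:0→1
  (4Δ to stable)
t=13 Δ0: a=0 c=0 clk=1 b=1 d=1
  Δ1: clk:1→0
  (1Δ to stable)
t=14 Δ0: a=0 c=0 clk=0 b=1 d=1
  Δ1: clk:0→1
  Δ2: b:1→0
  Δ3: c:0→1
  Δ4: a:0→1, d:1→0
  Δ5: a:1→0
  (5Δ to stable)
t=15 Δ0: a=0 c=1 clk=1 b=0 d=0
  Δ1: clk:1→0
  (1Δ to stable)

0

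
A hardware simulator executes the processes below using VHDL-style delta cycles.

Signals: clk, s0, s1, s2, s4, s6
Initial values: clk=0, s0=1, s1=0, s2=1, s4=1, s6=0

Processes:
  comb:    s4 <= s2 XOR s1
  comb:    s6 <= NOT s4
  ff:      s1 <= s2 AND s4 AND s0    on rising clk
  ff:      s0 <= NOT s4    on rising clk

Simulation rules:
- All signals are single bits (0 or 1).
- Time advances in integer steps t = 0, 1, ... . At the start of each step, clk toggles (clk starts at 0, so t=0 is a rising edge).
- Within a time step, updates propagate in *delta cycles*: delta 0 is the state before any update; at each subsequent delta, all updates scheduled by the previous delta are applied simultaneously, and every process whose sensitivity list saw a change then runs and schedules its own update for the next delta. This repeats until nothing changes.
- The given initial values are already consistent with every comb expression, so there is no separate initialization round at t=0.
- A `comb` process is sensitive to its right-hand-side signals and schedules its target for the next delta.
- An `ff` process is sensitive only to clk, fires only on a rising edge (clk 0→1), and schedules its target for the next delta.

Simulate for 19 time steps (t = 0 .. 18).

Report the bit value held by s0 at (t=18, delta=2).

t0.Δ0 s1=0 clk=0 s4=1 s0=1 s2=1 s6=0
t0.Δ1 s1=0 clk=1 s4=1 s0=1 s2=1 s6=0
t0.Δ2 s1=1 clk=1 s4=1 s0=0 s2=1 s6=0
t0.Δ3 s1=1 clk=1 s4=0 s0=0 s2=1 s6=0
t0.Δ4 s1=1 clk=1 s4=0 s0=0 s2=1 s6=1
t1.Δ0 s1=1 clk=1 s4=0 s0=0 s2=1 s6=1
t1.Δ1 s1=1 clk=0 s4=0 s0=0 s2=1 s6=1
t2.Δ0 s1=1 clk=0 s4=0 s0=0 s2=1 s6=1
t2.Δ1 s1=1 clk=1 s4=0 s0=0 s2=1 s6=1
t2.Δ2 s1=0 clk=1 s4=0 s0=1 s2=1 s6=1
t2.Δ3 s1=0 clk=1 s4=1 s0=1 s2=1 s6=1
t2.Δ4 s1=0 clk=1 s4=1 s0=1 s2=1 s6=0
t3.Δ0 s1=0 clk=1 s4=1 s0=1 s2=1 s6=0
t3.Δ1 s1=0 clk=0 s4=1 s0=1 s2=1 s6=0
t4.Δ0 s1=0 clk=0 s4=1 s0=1 s2=1 s6=0
t4.Δ1 s1=0 clk=1 s4=1 s0=1 s2=1 s6=0
t4.Δ2 s1=1 clk=1 s4=1 s0=0 s2=1 s6=0
t4.Δ3 s1=1 clk=1 s4=0 s0=0 s2=1 s6=0
t4.Δ4 s1=1 clk=1 s4=0 s0=0 s2=1 s6=1
t5.Δ0 s1=1 clk=1 s4=0 s0=0 s2=1 s6=1
t5.Δ1 s1=1 clk=0 s4=0 s0=0 s2=1 s6=1
t6.Δ0 s1=1 clk=0 s4=0 s0=0 s2=1 s6=1
t6.Δ1 s1=1 clk=1 s4=0 s0=0 s2=1 s6=1
t6.Δ2 s1=0 clk=1 s4=0 s0=1 s2=1 s6=1
t6.Δ3 s1=0 clk=1 s4=1 s0=1 s2=1 s6=1
t6.Δ4 s1=0 clk=1 s4=1 s0=1 s2=1 s6=0
t7.Δ0 s1=0 clk=1 s4=1 s0=1 s2=1 s6=0
t7.Δ1 s1=0 clk=0 s4=1 s0=1 s2=1 s6=0
t8.Δ0 s1=0 clk=0 s4=1 s0=1 s2=1 s6=0
t8.Δ1 s1=0 clk=1 s4=1 s0=1 s2=1 s6=0
t8.Δ2 s1=1 clk=1 s4=1 s0=0 s2=1 s6=0
t8.Δ3 s1=1 clk=1 s4=0 s0=0 s2=1 s6=0
t8.Δ4 s1=1 clk=1 s4=0 s0=0 s2=1 s6=1
t9.Δ0 s1=1 clk=1 s4=0 s0=0 s2=1 s6=1
t9.Δ1 s1=1 clk=0 s4=0 s0=0 s2=1 s6=1
t10.Δ0 s1=1 clk=0 s4=0 s0=0 s2=1 s6=1
t10.Δ1 s1=1 clk=1 s4=0 s0=0 s2=1 s6=1
t10.Δ2 s1=0 clk=1 s4=0 s0=1 s2=1 s6=1
t10.Δ3 s1=0 clk=1 s4=1 s0=1 s2=1 s6=1
t10.Δ4 s1=0 clk=1 s4=1 s0=1 s2=1 s6=0
t11.Δ0 s1=0 clk=1 s4=1 s0=1 s2=1 s6=0
t11.Δ1 s1=0 clk=0 s4=1 s0=1 s2=1 s6=0
t12.Δ0 s1=0 clk=0 s4=1 s0=1 s2=1 s6=0
t12.Δ1 s1=0 clk=1 s4=1 s0=1 s2=1 s6=0
t12.Δ2 s1=1 clk=1 s4=1 s0=0 s2=1 s6=0
t12.Δ3 s1=1 clk=1 s4=0 s0=0 s2=1 s6=0
t12.Δ4 s1=1 clk=1 s4=0 s0=0 s2=1 s6=1
t13.Δ0 s1=1 clk=1 s4=0 s0=0 s2=1 s6=1
t13.Δ1 s1=1 clk=0 s4=0 s0=0 s2=1 s6=1
t14.Δ0 s1=1 clk=0 s4=0 s0=0 s2=1 s6=1
t14.Δ1 s1=1 clk=1 s4=0 s0=0 s2=1 s6=1
t14.Δ2 s1=0 clk=1 s4=0 s0=1 s2=1 s6=1
t14.Δ3 s1=0 clk=1 s4=1 s0=1 s2=1 s6=1
t14.Δ4 s1=0 clk=1 s4=1 s0=1 s2=1 s6=0
t15.Δ0 s1=0 clk=1 s4=1 s0=1 s2=1 s6=0
t15.Δ1 s1=0 clk=0 s4=1 s0=1 s2=1 s6=0
t16.Δ0 s1=0 clk=0 s4=1 s0=1 s2=1 s6=0
t16.Δ1 s1=0 clk=1 s4=1 s0=1 s2=1 s6=0
t16.Δ2 s1=1 clk=1 s4=1 s0=0 s2=1 s6=0
t16.Δ3 s1=1 clk=1 s4=0 s0=0 s2=1 s6=0
t16.Δ4 s1=1 clk=1 s4=0 s0=0 s2=1 s6=1
t17.Δ0 s1=1 clk=1 s4=0 s0=0 s2=1 s6=1
t17.Δ1 s1=1 clk=0 s4=0 s0=0 s2=1 s6=1
t18.Δ0 s1=1 clk=0 s4=0 s0=0 s2=1 s6=1
t18.Δ1 s1=1 clk=1 s4=0 s0=0 s2=1 s6=1
t18.Δ2 s1=0 clk=1 s4=0 s0=1 s2=1 s6=1
t18.Δ3 s1=0 clk=1 s4=1 s0=1 s2=1 s6=1
t18.Δ4 s1=0 clk=1 s4=1 s0=1 s2=1 s6=0

1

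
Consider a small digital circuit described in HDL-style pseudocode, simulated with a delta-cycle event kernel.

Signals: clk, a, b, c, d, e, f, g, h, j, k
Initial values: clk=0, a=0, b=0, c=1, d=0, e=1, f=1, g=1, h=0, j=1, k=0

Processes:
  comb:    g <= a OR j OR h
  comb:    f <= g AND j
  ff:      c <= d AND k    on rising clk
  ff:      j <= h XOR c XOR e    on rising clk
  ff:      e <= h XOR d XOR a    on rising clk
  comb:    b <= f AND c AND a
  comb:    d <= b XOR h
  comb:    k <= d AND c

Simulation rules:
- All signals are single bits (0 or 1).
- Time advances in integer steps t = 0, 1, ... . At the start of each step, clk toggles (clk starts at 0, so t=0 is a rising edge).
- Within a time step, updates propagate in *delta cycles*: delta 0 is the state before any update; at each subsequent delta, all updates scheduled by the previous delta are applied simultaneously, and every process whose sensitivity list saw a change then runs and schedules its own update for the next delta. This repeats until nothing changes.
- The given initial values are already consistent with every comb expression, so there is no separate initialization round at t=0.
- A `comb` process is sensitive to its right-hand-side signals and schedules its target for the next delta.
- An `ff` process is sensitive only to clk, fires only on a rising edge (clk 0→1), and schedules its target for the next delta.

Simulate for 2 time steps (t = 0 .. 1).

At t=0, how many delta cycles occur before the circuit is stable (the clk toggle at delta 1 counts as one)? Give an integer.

t=0 Δ0: h=0 b=0 k=0 d=0 g=1 a=0 clk=0 f=1 c=1 e=1 j=1
  Δ1: clk:0→1
  Δ2: c:1→0, e:1→0, j:1→0
  Δ3: g:1→0, f:1→0
  (3Δ to stable)
t=1 Δ0: h=0 b=0 k=0 d=0 g=0 a=0 clk=1 f=0 c=0 e=0 j=0
  Δ1: clk:1→0
  (1Δ to stable)

3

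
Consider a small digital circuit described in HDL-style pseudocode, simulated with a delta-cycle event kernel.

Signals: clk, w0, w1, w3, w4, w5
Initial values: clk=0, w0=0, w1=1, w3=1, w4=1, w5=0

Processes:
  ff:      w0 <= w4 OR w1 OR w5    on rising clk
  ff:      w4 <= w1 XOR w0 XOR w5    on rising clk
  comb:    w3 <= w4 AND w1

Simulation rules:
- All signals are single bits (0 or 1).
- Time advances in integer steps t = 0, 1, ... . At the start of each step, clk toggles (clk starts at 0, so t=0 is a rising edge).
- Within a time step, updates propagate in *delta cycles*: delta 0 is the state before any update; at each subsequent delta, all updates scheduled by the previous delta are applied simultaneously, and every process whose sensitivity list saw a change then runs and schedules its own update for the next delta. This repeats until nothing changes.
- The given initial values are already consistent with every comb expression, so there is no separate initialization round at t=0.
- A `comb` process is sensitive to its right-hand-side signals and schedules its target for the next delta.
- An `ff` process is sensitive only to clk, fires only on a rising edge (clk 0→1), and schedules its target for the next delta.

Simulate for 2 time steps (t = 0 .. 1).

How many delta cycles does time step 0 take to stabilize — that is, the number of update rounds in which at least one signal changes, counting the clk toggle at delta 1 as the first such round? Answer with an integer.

t=0 Δ0: w0=0 w4=1 w3=1 w1=1 clk=0 w5=0
  Δ1: clk:0→1
  Δ2: w0:0→1
  (2Δ to stable)
t=1 Δ0: w0=1 w4=1 w3=1 w1=1 clk=1 w5=0
  Δ1: clk:1→0
  (1Δ to stable)

2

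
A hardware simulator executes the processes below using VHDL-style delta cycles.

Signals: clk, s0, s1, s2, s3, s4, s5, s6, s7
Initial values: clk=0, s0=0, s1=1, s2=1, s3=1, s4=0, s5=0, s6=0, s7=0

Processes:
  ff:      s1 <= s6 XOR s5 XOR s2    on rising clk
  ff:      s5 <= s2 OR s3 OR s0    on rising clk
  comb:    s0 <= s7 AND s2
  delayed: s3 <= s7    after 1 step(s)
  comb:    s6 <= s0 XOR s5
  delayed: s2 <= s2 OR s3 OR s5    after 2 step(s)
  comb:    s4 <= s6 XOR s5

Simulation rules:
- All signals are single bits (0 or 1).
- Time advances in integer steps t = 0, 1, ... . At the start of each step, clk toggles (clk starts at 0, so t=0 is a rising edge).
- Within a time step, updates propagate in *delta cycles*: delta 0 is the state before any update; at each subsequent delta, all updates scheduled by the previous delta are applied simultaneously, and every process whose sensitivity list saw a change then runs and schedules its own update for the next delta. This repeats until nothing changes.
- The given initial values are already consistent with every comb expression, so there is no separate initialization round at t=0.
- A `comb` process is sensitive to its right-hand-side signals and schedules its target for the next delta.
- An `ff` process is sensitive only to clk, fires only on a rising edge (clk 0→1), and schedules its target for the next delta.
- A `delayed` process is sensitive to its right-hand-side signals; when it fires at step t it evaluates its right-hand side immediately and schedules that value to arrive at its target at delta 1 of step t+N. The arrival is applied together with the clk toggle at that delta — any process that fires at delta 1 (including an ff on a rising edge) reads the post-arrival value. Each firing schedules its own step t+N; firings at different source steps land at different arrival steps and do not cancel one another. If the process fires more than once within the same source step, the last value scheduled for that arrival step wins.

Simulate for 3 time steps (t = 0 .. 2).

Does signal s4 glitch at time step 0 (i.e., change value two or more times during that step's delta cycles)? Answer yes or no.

[bits: s4,s3,s2,s6,clk,s7,s1,s0,s5]
t=0: Δ0=011000100 Δ1=011010100 Δ2=011010101 Δ3=111110101 Δ4=011110101 | 4Δ
t=1: Δ0=011110101 Δ1=011100101 | 1Δ
t=2: Δ0=011100101 Δ1=011110101 | 1Δ

yes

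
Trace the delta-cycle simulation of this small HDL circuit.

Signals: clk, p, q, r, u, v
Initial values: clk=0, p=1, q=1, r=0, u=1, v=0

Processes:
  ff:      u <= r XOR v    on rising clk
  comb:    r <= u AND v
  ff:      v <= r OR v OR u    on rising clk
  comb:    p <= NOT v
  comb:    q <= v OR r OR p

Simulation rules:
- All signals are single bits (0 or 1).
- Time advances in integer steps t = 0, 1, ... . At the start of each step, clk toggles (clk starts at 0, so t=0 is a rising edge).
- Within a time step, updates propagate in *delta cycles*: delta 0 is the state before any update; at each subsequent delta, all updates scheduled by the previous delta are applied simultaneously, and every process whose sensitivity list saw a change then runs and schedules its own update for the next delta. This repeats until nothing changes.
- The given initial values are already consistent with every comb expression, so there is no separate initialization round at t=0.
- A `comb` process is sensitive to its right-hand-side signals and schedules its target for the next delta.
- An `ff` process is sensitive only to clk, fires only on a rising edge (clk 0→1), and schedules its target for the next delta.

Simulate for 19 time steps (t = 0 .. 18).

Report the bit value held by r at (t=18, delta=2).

0

t=0 Δ0: p=1 clk=0 u=1 q=1 r=0 v=0
  Δ1: clk:0→1
  Δ2: u:1→0, v:0→1
  Δ3: p:1→0
  (3Δ to stable)
t=1 Δ0: p=0 clk=1 u=0 q=1 r=0 v=1
  Δ1: clk:1→0
  (1Δ to stable)
t=2 Δ0: p=0 clk=0 u=0 q=1 r=0 v=1
  Δ1: clk:0→1
  Δ2: u:0→1
  Δ3: r:0→1
  (3Δ to stable)
t=3 Δ0: p=0 clk=1 u=1 q=1 r=1 v=1
  Δ1: clk:1→0
  (1Δ to stable)
t=4 Δ0: p=0 clk=0 u=1 q=1 r=1 v=1
  Δ1: clk:0→1
  Δ2: u:1→0
  Δ3: r:1→0
  (3Δ to stable)
t=5 Δ0: p=0 clk=1 u=0 q=1 r=0 v=1
  Δ1: clk:1→0
  (1Δ to stable)
t=6 Δ0: p=0 clk=0 u=0 q=1 r=0 v=1
  Δ1: clk:0→1
  Δ2: u:0→1
  Δ3: r:0→1
  (3Δ to stable)
t=7 Δ0: p=0 clk=1 u=1 q=1 r=1 v=1
  Δ1: clk:1→0
  (1Δ to stable)
t=8 Δ0: p=0 clk=0 u=1 q=1 r=1 v=1
  Δ1: clk:0→1
  Δ2: u:1→0
  Δ3: r:1→0
  (3Δ to stable)
t=9 Δ0: p=0 clk=1 u=0 q=1 r=0 v=1
  Δ1: clk:1→0
  (1Δ to stable)
t=10 Δ0: p=0 clk=0 u=0 q=1 r=0 v=1
  Δ1: clk:0→1
  Δ2: u:0→1
  Δ3: r:0→1
  (3Δ to stable)
t=11 Δ0: p=0 clk=1 u=1 q=1 r=1 v=1
  Δ1: clk:1→0
  (1Δ to stable)
t=12 Δ0: p=0 clk=0 u=1 q=1 r=1 v=1
  Δ1: clk:0→1
  Δ2: u:1→0
  Δ3: r:1→0
  (3Δ to stable)
t=13 Δ0: p=0 clk=1 u=0 q=1 r=0 v=1
  Δ1: clk:1→0
  (1Δ to stable)
t=14 Δ0: p=0 clk=0 u=0 q=1 r=0 v=1
  Δ1: clk:0→1
  Δ2: u:0→1
  Δ3: r:0→1
  (3Δ to stable)
t=15 Δ0: p=0 clk=1 u=1 q=1 r=1 v=1
  Δ1: clk:1→0
  (1Δ to stable)
t=16 Δ0: p=0 clk=0 u=1 q=1 r=1 v=1
  Δ1: clk:0→1
  Δ2: u:1→0
  Δ3: r:1→0
  (3Δ to stable)
t=17 Δ0: p=0 clk=1 u=0 q=1 r=0 v=1
  Δ1: clk:1→0
  (1Δ to stable)
t=18 Δ0: p=0 clk=0 u=0 q=1 r=0 v=1
  Δ1: clk:0→1
  Δ2: u:0→1
  Δ3: r:0→1
  (3Δ to stable)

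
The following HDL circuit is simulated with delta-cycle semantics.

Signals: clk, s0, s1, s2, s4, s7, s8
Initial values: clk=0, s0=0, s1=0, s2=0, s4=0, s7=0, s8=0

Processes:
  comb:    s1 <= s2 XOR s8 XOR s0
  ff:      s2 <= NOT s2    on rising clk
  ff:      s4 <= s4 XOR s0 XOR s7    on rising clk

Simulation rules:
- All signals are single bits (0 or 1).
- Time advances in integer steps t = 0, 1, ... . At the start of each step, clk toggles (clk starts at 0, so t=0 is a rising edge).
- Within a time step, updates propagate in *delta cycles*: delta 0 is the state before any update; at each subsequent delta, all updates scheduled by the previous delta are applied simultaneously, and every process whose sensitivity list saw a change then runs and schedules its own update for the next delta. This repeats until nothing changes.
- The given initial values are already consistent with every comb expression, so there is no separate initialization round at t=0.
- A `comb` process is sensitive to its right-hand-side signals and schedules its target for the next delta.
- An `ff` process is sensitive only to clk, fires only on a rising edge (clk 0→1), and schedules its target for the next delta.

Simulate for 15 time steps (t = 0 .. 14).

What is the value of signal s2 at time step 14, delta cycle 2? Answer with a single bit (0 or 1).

0

t0.Δ0 clk=0 s2=0 s7=0 s4=0 s8=0 s1=0 s0=0
t0.Δ1 clk=1 s2=0 s7=0 s4=0 s8=0 s1=0 s0=0
t0.Δ2 clk=1 s2=1 s7=0 s4=0 s8=0 s1=0 s0=0
t0.Δ3 clk=1 s2=1 s7=0 s4=0 s8=0 s1=1 s0=0
t1.Δ0 clk=1 s2=1 s7=0 s4=0 s8=0 s1=1 s0=0
t1.Δ1 clk=0 s2=1 s7=0 s4=0 s8=0 s1=1 s0=0
t2.Δ0 clk=0 s2=1 s7=0 s4=0 s8=0 s1=1 s0=0
t2.Δ1 clk=1 s2=1 s7=0 s4=0 s8=0 s1=1 s0=0
t2.Δ2 clk=1 s2=0 s7=0 s4=0 s8=0 s1=1 s0=0
t2.Δ3 clk=1 s2=0 s7=0 s4=0 s8=0 s1=0 s0=0
t3.Δ0 clk=1 s2=0 s7=0 s4=0 s8=0 s1=0 s0=0
t3.Δ1 clk=0 s2=0 s7=0 s4=0 s8=0 s1=0 s0=0
t4.Δ0 clk=0 s2=0 s7=0 s4=0 s8=0 s1=0 s0=0
t4.Δ1 clk=1 s2=0 s7=0 s4=0 s8=0 s1=0 s0=0
t4.Δ2 clk=1 s2=1 s7=0 s4=0 s8=0 s1=0 s0=0
t4.Δ3 clk=1 s2=1 s7=0 s4=0 s8=0 s1=1 s0=0
t5.Δ0 clk=1 s2=1 s7=0 s4=0 s8=0 s1=1 s0=0
t5.Δ1 clk=0 s2=1 s7=0 s4=0 s8=0 s1=1 s0=0
t6.Δ0 clk=0 s2=1 s7=0 s4=0 s8=0 s1=1 s0=0
t6.Δ1 clk=1 s2=1 s7=0 s4=0 s8=0 s1=1 s0=0
t6.Δ2 clk=1 s2=0 s7=0 s4=0 s8=0 s1=1 s0=0
t6.Δ3 clk=1 s2=0 s7=0 s4=0 s8=0 s1=0 s0=0
t7.Δ0 clk=1 s2=0 s7=0 s4=0 s8=0 s1=0 s0=0
t7.Δ1 clk=0 s2=0 s7=0 s4=0 s8=0 s1=0 s0=0
t8.Δ0 clk=0 s2=0 s7=0 s4=0 s8=0 s1=0 s0=0
t8.Δ1 clk=1 s2=0 s7=0 s4=0 s8=0 s1=0 s0=0
t8.Δ2 clk=1 s2=1 s7=0 s4=0 s8=0 s1=0 s0=0
t8.Δ3 clk=1 s2=1 s7=0 s4=0 s8=0 s1=1 s0=0
t9.Δ0 clk=1 s2=1 s7=0 s4=0 s8=0 s1=1 s0=0
t9.Δ1 clk=0 s2=1 s7=0 s4=0 s8=0 s1=1 s0=0
t10.Δ0 clk=0 s2=1 s7=0 s4=0 s8=0 s1=1 s0=0
t10.Δ1 clk=1 s2=1 s7=0 s4=0 s8=0 s1=1 s0=0
t10.Δ2 clk=1 s2=0 s7=0 s4=0 s8=0 s1=1 s0=0
t10.Δ3 clk=1 s2=0 s7=0 s4=0 s8=0 s1=0 s0=0
t11.Δ0 clk=1 s2=0 s7=0 s4=0 s8=0 s1=0 s0=0
t11.Δ1 clk=0 s2=0 s7=0 s4=0 s8=0 s1=0 s0=0
t12.Δ0 clk=0 s2=0 s7=0 s4=0 s8=0 s1=0 s0=0
t12.Δ1 clk=1 s2=0 s7=0 s4=0 s8=0 s1=0 s0=0
t12.Δ2 clk=1 s2=1 s7=0 s4=0 s8=0 s1=0 s0=0
t12.Δ3 clk=1 s2=1 s7=0 s4=0 s8=0 s1=1 s0=0
t13.Δ0 clk=1 s2=1 s7=0 s4=0 s8=0 s1=1 s0=0
t13.Δ1 clk=0 s2=1 s7=0 s4=0 s8=0 s1=1 s0=0
t14.Δ0 clk=0 s2=1 s7=0 s4=0 s8=0 s1=1 s0=0
t14.Δ1 clk=1 s2=1 s7=0 s4=0 s8=0 s1=1 s0=0
t14.Δ2 clk=1 s2=0 s7=0 s4=0 s8=0 s1=1 s0=0
t14.Δ3 clk=1 s2=0 s7=0 s4=0 s8=0 s1=0 s0=0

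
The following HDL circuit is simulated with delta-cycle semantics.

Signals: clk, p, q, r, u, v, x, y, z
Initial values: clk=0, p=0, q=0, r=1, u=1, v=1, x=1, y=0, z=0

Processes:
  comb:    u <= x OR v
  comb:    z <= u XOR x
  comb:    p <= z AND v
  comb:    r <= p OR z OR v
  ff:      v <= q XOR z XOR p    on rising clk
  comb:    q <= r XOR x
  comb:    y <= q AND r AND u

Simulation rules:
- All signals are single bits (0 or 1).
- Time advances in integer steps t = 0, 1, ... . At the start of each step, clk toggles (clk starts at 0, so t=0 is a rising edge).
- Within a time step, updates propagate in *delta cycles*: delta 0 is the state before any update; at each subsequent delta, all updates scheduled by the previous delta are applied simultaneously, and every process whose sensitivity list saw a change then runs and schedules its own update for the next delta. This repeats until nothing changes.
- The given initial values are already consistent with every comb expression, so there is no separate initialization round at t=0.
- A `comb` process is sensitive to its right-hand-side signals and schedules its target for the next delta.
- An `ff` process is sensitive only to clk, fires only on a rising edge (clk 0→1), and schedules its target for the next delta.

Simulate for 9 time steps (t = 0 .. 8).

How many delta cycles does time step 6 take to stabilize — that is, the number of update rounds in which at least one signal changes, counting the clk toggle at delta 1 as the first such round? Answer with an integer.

[bits: clk,v,x,r,p,y,q,z,u]
t=0: Δ0=011100001 Δ1=111100001 Δ2=101100001 Δ3=101000001 Δ4=101000101 | 4Δ
t=1: Δ0=101000101 Δ1=001000101 | 1Δ
t=2: Δ0=001000101 Δ1=101000101 Δ2=111000101 Δ3=111100101 Δ4=111101001 Δ5=111100001 | 5Δ
t=3: Δ0=111100001 Δ1=011100001 | 1Δ
t=4: Δ0=011100001 Δ1=111100001 Δ2=101100001 Δ3=101000001 Δ4=101000101 | 4Δ
t=5: Δ0=101000101 Δ1=001000101 | 1Δ
t=6: Δ0=001000101 Δ1=101000101 Δ2=111000101 Δ3=111100101 Δ4=111101001 Δ5=111100001 | 5Δ
t=7: Δ0=111100001 Δ1=011100001 | 1Δ
t=8: Δ0=011100001 Δ1=111100001 Δ2=101100001 Δ3=101000001 Δ4=101000101 | 4Δ

5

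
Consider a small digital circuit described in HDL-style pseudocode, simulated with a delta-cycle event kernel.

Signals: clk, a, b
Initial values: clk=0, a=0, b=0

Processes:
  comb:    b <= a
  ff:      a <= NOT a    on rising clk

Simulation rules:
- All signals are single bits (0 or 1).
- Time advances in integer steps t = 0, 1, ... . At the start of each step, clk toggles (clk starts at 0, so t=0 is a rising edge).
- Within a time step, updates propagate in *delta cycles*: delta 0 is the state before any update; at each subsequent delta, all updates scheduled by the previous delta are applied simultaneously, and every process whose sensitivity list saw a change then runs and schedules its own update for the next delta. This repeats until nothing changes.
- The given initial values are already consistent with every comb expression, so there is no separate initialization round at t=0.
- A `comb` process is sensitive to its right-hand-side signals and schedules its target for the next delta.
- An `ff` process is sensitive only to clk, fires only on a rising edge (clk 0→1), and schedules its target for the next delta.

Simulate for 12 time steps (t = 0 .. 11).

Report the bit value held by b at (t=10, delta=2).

1

[bits: b,a,clk]
t=0: Δ0=000 Δ1=001 Δ2=011 Δ3=111 | 3Δ
t=1: Δ0=111 Δ1=110 | 1Δ
t=2: Δ0=110 Δ1=111 Δ2=101 Δ3=001 | 3Δ
t=3: Δ0=001 Δ1=000 | 1Δ
t=4: Δ0=000 Δ1=001 Δ2=011 Δ3=111 | 3Δ
t=5: Δ0=111 Δ1=110 | 1Δ
t=6: Δ0=110 Δ1=111 Δ2=101 Δ3=001 | 3Δ
t=7: Δ0=001 Δ1=000 | 1Δ
t=8: Δ0=000 Δ1=001 Δ2=011 Δ3=111 | 3Δ
t=9: Δ0=111 Δ1=110 | 1Δ
t=10: Δ0=110 Δ1=111 Δ2=101 Δ3=001 | 3Δ
t=11: Δ0=001 Δ1=000 | 1Δ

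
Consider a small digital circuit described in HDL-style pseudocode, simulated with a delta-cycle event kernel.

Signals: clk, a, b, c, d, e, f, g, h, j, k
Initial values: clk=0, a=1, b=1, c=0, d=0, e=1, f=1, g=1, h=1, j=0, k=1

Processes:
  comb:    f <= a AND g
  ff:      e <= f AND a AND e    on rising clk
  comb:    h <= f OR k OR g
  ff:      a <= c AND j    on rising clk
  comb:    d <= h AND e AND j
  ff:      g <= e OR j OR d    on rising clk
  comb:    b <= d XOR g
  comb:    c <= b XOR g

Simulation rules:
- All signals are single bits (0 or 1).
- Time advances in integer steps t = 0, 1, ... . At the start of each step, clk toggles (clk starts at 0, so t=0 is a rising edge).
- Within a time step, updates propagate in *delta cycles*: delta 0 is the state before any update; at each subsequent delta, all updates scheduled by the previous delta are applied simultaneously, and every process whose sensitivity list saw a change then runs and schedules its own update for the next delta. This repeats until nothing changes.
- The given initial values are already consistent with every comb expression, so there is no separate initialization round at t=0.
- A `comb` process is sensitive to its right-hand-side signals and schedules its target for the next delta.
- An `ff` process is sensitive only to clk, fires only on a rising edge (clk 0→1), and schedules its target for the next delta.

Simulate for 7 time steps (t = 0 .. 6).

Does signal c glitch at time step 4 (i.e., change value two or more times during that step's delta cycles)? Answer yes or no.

yes

t=0 Δ0: g=1 f=1 d=0 e=1 clk=0 c=0 j=0 h=1 b=1 k=1 a=1
  Δ1: clk:0→1
  Δ2: a:1→0
  Δ3: f:1→0
  (3Δ to stable)
t=1 Δ0: g=1 f=0 d=0 e=1 clk=1 c=0 j=0 h=1 b=1 k=1 a=0
  Δ1: clk:1→0
  (1Δ to stable)
t=2 Δ0: g=1 f=0 d=0 e=1 clk=0 c=0 j=0 h=1 b=1 k=1 a=0
  Δ1: clk:0→1
  Δ2: e:1→0
  (2Δ to stable)
t=3 Δ0: g=1 f=0 d=0 e=0 clk=1 c=0 j=0 h=1 b=1 k=1 a=0
  Δ1: clk:1→0
  (1Δ to stable)
t=4 Δ0: g=1 f=0 d=0 e=0 clk=0 c=0 j=0 h=1 b=1 k=1 a=0
  Δ1: clk:0→1
  Δ2: g:1→0
  Δ3: c:0→1, b:1→0
  Δ4: c:1→0
  (4Δ to stable)
t=5 Δ0: g=0 f=0 d=0 e=0 clk=1 c=0 j=0 h=1 b=0 k=1 a=0
  Δ1: clk:1→0
  (1Δ to stable)
t=6 Δ0: g=0 f=0 d=0 e=0 clk=0 c=0 j=0 h=1 b=0 k=1 a=0
  Δ1: clk:0→1
  (1Δ to stable)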